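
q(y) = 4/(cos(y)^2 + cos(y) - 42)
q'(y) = 4*(2*sin(y)*cos(y) + sin(y))/(cos(y)^2 + cos(y) - 42)^2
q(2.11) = -0.09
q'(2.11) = -0.00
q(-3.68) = -0.09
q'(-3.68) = -0.00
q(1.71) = -0.09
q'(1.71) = 0.00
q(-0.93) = -0.10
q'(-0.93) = -0.00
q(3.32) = -0.10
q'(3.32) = 0.00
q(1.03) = -0.10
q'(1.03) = 0.00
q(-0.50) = -0.10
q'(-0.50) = -0.00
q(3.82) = -0.09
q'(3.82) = 0.00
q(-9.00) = -0.10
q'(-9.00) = 0.00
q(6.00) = -0.10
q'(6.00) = 0.00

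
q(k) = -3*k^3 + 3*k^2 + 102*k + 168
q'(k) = -9*k^2 + 6*k + 102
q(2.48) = 393.65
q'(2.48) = 61.53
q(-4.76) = 74.00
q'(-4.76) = -130.48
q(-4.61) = 55.45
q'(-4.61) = -116.93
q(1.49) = 316.72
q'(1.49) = 90.96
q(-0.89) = 81.71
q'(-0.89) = 89.53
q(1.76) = 340.46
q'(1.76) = 84.68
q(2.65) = 403.54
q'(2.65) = 54.70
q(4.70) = 402.20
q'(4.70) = -68.61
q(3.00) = 420.00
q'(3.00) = 39.00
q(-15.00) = 9438.00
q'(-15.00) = -2013.00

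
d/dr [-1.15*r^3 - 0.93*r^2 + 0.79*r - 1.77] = -3.45*r^2 - 1.86*r + 0.79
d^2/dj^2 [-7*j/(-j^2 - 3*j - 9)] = 14*(j*(2*j + 3)^2 - 3*(j + 1)*(j^2 + 3*j + 9))/(j^2 + 3*j + 9)^3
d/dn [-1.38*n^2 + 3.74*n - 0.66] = 3.74 - 2.76*n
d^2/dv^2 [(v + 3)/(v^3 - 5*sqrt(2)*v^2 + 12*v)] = 2*(v*(v^2 - 5*sqrt(2)*v + 12)*(-3*v^2 + 10*sqrt(2)*v - (v + 3)*(3*v - 5*sqrt(2)) - 12) + (v + 3)*(3*v^2 - 10*sqrt(2)*v + 12)^2)/(v^3*(v^2 - 5*sqrt(2)*v + 12)^3)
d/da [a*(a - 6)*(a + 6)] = 3*a^2 - 36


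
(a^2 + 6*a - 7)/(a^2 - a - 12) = (-a^2 - 6*a + 7)/(-a^2 + a + 12)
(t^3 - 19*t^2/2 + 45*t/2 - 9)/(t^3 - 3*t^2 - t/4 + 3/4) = 2*(t - 6)/(2*t + 1)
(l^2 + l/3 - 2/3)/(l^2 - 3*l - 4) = (l - 2/3)/(l - 4)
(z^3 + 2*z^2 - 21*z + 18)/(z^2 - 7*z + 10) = (z^3 + 2*z^2 - 21*z + 18)/(z^2 - 7*z + 10)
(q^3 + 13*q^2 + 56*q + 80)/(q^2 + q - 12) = (q^2 + 9*q + 20)/(q - 3)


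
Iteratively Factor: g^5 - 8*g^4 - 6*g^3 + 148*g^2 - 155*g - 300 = (g + 4)*(g^4 - 12*g^3 + 42*g^2 - 20*g - 75) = (g + 1)*(g + 4)*(g^3 - 13*g^2 + 55*g - 75) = (g - 5)*(g + 1)*(g + 4)*(g^2 - 8*g + 15) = (g - 5)*(g - 3)*(g + 1)*(g + 4)*(g - 5)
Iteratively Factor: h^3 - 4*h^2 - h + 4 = (h + 1)*(h^2 - 5*h + 4) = (h - 1)*(h + 1)*(h - 4)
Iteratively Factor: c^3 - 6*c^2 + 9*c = (c)*(c^2 - 6*c + 9) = c*(c - 3)*(c - 3)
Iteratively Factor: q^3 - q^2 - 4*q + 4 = (q + 2)*(q^2 - 3*q + 2) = (q - 1)*(q + 2)*(q - 2)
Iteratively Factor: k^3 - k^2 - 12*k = (k)*(k^2 - k - 12) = k*(k - 4)*(k + 3)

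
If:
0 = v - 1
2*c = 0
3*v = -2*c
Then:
No Solution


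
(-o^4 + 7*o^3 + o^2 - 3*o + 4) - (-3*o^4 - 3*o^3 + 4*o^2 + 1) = 2*o^4 + 10*o^3 - 3*o^2 - 3*o + 3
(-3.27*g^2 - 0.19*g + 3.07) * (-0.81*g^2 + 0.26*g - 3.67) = 2.6487*g^4 - 0.6963*g^3 + 9.4648*g^2 + 1.4955*g - 11.2669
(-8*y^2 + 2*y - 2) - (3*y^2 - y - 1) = -11*y^2 + 3*y - 1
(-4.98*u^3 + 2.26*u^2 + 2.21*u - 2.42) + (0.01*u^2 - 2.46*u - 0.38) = -4.98*u^3 + 2.27*u^2 - 0.25*u - 2.8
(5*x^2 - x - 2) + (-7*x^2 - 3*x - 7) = -2*x^2 - 4*x - 9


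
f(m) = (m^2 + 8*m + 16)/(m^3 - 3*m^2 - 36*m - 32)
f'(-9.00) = 0.00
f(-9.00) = -0.04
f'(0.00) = 0.31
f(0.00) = -0.50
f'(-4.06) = 0.03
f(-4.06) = -0.00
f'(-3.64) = 0.04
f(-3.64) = 0.01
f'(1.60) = 0.02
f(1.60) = -0.34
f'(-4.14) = 0.02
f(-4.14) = -0.00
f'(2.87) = -0.03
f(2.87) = -0.35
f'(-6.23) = 0.01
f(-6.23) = -0.03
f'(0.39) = 0.15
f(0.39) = -0.42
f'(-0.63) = 2.42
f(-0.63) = -1.06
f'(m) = (2*m + 8)/(m^3 - 3*m^2 - 36*m - 32) + (-3*m^2 + 6*m + 36)*(m^2 + 8*m + 16)/(m^3 - 3*m^2 - 36*m - 32)^2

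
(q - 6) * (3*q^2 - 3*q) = 3*q^3 - 21*q^2 + 18*q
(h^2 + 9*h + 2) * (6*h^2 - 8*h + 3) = 6*h^4 + 46*h^3 - 57*h^2 + 11*h + 6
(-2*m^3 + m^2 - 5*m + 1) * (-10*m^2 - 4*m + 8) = 20*m^5 - 2*m^4 + 30*m^3 + 18*m^2 - 44*m + 8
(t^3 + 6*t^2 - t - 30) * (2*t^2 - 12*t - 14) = 2*t^5 - 88*t^3 - 132*t^2 + 374*t + 420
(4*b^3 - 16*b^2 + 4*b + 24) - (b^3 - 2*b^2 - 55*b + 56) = 3*b^3 - 14*b^2 + 59*b - 32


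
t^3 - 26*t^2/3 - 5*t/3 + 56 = (t - 8)*(t - 3)*(t + 7/3)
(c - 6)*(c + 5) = c^2 - c - 30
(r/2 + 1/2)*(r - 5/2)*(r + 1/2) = r^3/2 - r^2/2 - 13*r/8 - 5/8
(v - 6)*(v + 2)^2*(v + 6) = v^4 + 4*v^3 - 32*v^2 - 144*v - 144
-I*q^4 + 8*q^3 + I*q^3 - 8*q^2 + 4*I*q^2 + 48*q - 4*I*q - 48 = (q - 2*I)*(q + 4*I)*(q + 6*I)*(-I*q + I)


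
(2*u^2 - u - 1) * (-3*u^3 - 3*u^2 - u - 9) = -6*u^5 - 3*u^4 + 4*u^3 - 14*u^2 + 10*u + 9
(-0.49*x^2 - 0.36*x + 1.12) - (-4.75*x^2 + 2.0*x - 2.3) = 4.26*x^2 - 2.36*x + 3.42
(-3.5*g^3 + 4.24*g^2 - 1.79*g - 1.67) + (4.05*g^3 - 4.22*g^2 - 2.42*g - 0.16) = 0.55*g^3 + 0.0200000000000005*g^2 - 4.21*g - 1.83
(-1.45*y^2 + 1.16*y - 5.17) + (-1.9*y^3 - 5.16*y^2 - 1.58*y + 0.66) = -1.9*y^3 - 6.61*y^2 - 0.42*y - 4.51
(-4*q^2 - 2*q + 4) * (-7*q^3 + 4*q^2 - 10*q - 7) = 28*q^5 - 2*q^4 + 4*q^3 + 64*q^2 - 26*q - 28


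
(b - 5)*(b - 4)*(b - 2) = b^3 - 11*b^2 + 38*b - 40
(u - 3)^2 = u^2 - 6*u + 9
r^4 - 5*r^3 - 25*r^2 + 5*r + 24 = (r - 8)*(r - 1)*(r + 1)*(r + 3)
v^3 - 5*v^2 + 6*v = v*(v - 3)*(v - 2)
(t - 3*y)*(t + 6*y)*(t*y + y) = t^3*y + 3*t^2*y^2 + t^2*y - 18*t*y^3 + 3*t*y^2 - 18*y^3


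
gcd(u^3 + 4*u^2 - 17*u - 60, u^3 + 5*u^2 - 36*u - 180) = u + 5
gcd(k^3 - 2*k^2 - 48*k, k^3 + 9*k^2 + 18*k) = k^2 + 6*k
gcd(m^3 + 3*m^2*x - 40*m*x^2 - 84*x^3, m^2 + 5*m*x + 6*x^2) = m + 2*x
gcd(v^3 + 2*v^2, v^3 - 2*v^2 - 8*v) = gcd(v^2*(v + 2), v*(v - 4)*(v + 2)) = v^2 + 2*v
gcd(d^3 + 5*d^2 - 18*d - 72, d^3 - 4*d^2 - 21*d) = d + 3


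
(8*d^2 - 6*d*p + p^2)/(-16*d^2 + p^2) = (-2*d + p)/(4*d + p)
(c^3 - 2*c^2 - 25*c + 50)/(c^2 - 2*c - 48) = (-c^3 + 2*c^2 + 25*c - 50)/(-c^2 + 2*c + 48)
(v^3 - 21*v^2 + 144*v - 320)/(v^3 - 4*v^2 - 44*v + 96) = (v^2 - 13*v + 40)/(v^2 + 4*v - 12)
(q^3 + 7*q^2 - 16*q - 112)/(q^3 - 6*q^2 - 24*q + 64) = (q^2 + 3*q - 28)/(q^2 - 10*q + 16)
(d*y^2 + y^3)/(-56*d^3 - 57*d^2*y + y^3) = y^2/(-56*d^2 - d*y + y^2)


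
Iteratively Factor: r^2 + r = (r + 1)*(r)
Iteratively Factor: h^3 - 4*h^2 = (h)*(h^2 - 4*h) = h*(h - 4)*(h)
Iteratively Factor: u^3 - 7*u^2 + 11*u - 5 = (u - 1)*(u^2 - 6*u + 5) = (u - 5)*(u - 1)*(u - 1)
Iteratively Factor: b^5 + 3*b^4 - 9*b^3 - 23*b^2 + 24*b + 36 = (b - 2)*(b^4 + 5*b^3 + b^2 - 21*b - 18) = (b - 2)*(b + 3)*(b^3 + 2*b^2 - 5*b - 6) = (b - 2)^2*(b + 3)*(b^2 + 4*b + 3) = (b - 2)^2*(b + 1)*(b + 3)*(b + 3)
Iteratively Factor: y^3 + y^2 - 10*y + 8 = (y + 4)*(y^2 - 3*y + 2) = (y - 1)*(y + 4)*(y - 2)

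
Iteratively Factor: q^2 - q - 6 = (q - 3)*(q + 2)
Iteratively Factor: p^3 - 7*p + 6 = (p + 3)*(p^2 - 3*p + 2) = (p - 1)*(p + 3)*(p - 2)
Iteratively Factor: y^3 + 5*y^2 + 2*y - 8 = (y + 2)*(y^2 + 3*y - 4) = (y + 2)*(y + 4)*(y - 1)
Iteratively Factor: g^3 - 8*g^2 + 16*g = (g - 4)*(g^2 - 4*g) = (g - 4)^2*(g)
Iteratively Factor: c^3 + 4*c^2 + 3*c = (c + 3)*(c^2 + c) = c*(c + 3)*(c + 1)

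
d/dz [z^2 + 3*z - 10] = 2*z + 3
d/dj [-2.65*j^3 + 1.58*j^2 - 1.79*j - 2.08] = -7.95*j^2 + 3.16*j - 1.79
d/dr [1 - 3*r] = -3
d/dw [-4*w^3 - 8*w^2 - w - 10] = -12*w^2 - 16*w - 1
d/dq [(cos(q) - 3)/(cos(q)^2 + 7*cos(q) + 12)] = (cos(q)^2 - 6*cos(q) - 33)*sin(q)/(cos(q)^2 + 7*cos(q) + 12)^2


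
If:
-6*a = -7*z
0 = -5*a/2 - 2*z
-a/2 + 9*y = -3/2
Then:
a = 0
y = -1/6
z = 0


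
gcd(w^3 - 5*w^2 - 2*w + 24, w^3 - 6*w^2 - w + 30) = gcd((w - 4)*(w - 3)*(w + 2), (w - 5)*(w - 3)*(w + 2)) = w^2 - w - 6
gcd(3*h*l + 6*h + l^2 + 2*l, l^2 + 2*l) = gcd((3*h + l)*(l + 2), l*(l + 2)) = l + 2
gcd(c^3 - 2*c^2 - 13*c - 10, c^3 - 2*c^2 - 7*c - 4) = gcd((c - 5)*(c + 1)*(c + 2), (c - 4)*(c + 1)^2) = c + 1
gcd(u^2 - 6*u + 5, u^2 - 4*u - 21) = 1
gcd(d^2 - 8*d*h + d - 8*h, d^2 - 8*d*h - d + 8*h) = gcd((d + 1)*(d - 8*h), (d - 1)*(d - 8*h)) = d - 8*h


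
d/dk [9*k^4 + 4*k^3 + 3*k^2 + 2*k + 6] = 36*k^3 + 12*k^2 + 6*k + 2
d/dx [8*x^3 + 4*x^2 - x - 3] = 24*x^2 + 8*x - 1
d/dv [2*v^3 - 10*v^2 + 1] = 2*v*(3*v - 10)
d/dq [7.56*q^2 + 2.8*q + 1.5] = 15.12*q + 2.8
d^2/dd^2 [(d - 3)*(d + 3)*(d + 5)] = 6*d + 10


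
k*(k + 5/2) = k^2 + 5*k/2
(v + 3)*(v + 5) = v^2 + 8*v + 15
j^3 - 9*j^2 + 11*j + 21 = (j - 7)*(j - 3)*(j + 1)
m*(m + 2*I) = m^2 + 2*I*m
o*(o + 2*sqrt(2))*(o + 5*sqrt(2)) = o^3 + 7*sqrt(2)*o^2 + 20*o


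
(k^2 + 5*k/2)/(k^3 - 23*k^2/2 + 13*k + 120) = k/(k^2 - 14*k + 48)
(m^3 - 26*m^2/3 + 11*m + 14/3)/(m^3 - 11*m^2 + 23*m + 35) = (3*m^2 - 5*m - 2)/(3*(m^2 - 4*m - 5))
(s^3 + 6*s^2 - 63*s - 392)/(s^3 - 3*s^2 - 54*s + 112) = (s + 7)/(s - 2)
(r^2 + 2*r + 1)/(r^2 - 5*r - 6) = (r + 1)/(r - 6)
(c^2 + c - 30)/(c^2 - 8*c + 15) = (c + 6)/(c - 3)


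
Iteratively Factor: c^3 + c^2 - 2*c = (c - 1)*(c^2 + 2*c) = c*(c - 1)*(c + 2)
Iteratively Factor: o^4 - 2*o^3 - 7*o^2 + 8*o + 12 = (o - 2)*(o^3 - 7*o - 6) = (o - 2)*(o + 1)*(o^2 - o - 6) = (o - 3)*(o - 2)*(o + 1)*(o + 2)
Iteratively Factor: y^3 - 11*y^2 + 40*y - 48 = (y - 4)*(y^2 - 7*y + 12) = (y - 4)^2*(y - 3)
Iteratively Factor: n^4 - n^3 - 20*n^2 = (n)*(n^3 - n^2 - 20*n) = n*(n - 5)*(n^2 + 4*n) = n*(n - 5)*(n + 4)*(n)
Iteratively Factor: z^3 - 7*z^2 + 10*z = (z - 5)*(z^2 - 2*z) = (z - 5)*(z - 2)*(z)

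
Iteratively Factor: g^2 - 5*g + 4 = (g - 4)*(g - 1)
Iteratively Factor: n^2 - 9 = (n - 3)*(n + 3)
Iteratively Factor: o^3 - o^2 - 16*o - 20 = (o - 5)*(o^2 + 4*o + 4) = (o - 5)*(o + 2)*(o + 2)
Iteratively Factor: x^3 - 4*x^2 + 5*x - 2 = (x - 1)*(x^2 - 3*x + 2) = (x - 1)^2*(x - 2)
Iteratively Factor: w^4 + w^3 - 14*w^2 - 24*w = (w + 2)*(w^3 - w^2 - 12*w) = (w + 2)*(w + 3)*(w^2 - 4*w) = (w - 4)*(w + 2)*(w + 3)*(w)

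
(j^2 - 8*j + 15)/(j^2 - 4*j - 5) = (j - 3)/(j + 1)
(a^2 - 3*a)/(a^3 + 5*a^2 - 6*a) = (a - 3)/(a^2 + 5*a - 6)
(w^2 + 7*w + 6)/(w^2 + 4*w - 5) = (w^2 + 7*w + 6)/(w^2 + 4*w - 5)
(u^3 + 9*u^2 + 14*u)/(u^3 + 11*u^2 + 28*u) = (u + 2)/(u + 4)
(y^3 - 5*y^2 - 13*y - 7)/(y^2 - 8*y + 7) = (y^2 + 2*y + 1)/(y - 1)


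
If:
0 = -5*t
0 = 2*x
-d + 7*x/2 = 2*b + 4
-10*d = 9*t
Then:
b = -2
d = 0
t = 0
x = 0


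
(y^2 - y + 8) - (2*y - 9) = y^2 - 3*y + 17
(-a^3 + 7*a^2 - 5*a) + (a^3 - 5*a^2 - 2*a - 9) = 2*a^2 - 7*a - 9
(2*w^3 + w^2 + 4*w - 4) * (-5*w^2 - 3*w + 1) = -10*w^5 - 11*w^4 - 21*w^3 + 9*w^2 + 16*w - 4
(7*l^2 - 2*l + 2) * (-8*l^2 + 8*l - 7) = -56*l^4 + 72*l^3 - 81*l^2 + 30*l - 14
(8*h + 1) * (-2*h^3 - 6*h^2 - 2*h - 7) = -16*h^4 - 50*h^3 - 22*h^2 - 58*h - 7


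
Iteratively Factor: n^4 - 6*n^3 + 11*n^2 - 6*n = (n - 1)*(n^3 - 5*n^2 + 6*n) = (n - 2)*(n - 1)*(n^2 - 3*n) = n*(n - 2)*(n - 1)*(n - 3)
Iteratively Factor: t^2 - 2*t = (t - 2)*(t)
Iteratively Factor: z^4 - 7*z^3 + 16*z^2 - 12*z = (z)*(z^3 - 7*z^2 + 16*z - 12) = z*(z - 2)*(z^2 - 5*z + 6) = z*(z - 2)^2*(z - 3)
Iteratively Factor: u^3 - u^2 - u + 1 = (u + 1)*(u^2 - 2*u + 1) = (u - 1)*(u + 1)*(u - 1)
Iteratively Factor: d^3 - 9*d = (d + 3)*(d^2 - 3*d) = (d - 3)*(d + 3)*(d)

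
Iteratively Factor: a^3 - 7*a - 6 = (a + 2)*(a^2 - 2*a - 3) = (a - 3)*(a + 2)*(a + 1)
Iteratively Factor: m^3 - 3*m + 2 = (m + 2)*(m^2 - 2*m + 1) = (m - 1)*(m + 2)*(m - 1)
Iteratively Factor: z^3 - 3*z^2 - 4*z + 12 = (z - 3)*(z^2 - 4) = (z - 3)*(z - 2)*(z + 2)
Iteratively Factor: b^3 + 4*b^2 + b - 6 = (b + 3)*(b^2 + b - 2) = (b + 2)*(b + 3)*(b - 1)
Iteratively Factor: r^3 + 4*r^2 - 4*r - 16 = (r + 2)*(r^2 + 2*r - 8) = (r - 2)*(r + 2)*(r + 4)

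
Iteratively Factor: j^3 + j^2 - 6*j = (j - 2)*(j^2 + 3*j) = (j - 2)*(j + 3)*(j)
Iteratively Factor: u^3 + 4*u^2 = (u)*(u^2 + 4*u) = u^2*(u + 4)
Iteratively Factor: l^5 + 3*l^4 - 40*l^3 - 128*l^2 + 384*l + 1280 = (l + 4)*(l^4 - l^3 - 36*l^2 + 16*l + 320) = (l - 4)*(l + 4)*(l^3 + 3*l^2 - 24*l - 80) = (l - 5)*(l - 4)*(l + 4)*(l^2 + 8*l + 16) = (l - 5)*(l - 4)*(l + 4)^2*(l + 4)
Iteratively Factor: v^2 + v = (v)*(v + 1)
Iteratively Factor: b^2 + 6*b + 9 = (b + 3)*(b + 3)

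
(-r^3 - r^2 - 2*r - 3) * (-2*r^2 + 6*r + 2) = 2*r^5 - 4*r^4 - 4*r^3 - 8*r^2 - 22*r - 6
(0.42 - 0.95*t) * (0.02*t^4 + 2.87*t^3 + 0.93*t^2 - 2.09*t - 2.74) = -0.019*t^5 - 2.7181*t^4 + 0.3219*t^3 + 2.3761*t^2 + 1.7252*t - 1.1508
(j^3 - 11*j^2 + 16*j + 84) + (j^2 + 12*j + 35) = j^3 - 10*j^2 + 28*j + 119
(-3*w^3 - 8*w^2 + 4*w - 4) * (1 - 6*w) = 18*w^4 + 45*w^3 - 32*w^2 + 28*w - 4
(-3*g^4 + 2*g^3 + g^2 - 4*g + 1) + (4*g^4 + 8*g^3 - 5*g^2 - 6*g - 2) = g^4 + 10*g^3 - 4*g^2 - 10*g - 1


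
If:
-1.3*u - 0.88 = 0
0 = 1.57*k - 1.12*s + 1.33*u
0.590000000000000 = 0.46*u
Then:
No Solution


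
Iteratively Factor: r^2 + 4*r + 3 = (r + 1)*(r + 3)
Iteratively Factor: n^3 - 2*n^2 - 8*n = (n)*(n^2 - 2*n - 8) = n*(n - 4)*(n + 2)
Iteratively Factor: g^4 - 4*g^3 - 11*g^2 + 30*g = (g - 5)*(g^3 + g^2 - 6*g) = (g - 5)*(g - 2)*(g^2 + 3*g) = (g - 5)*(g - 2)*(g + 3)*(g)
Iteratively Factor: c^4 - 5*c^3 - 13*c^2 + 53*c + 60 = (c - 4)*(c^3 - c^2 - 17*c - 15) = (c - 4)*(c + 1)*(c^2 - 2*c - 15) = (c - 5)*(c - 4)*(c + 1)*(c + 3)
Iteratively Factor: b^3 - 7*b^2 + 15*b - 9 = (b - 3)*(b^2 - 4*b + 3) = (b - 3)^2*(b - 1)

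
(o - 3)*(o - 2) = o^2 - 5*o + 6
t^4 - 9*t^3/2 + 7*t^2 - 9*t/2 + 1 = (t - 2)*(t - 1)^2*(t - 1/2)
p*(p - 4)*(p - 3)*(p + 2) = p^4 - 5*p^3 - 2*p^2 + 24*p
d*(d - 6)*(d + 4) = d^3 - 2*d^2 - 24*d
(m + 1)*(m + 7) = m^2 + 8*m + 7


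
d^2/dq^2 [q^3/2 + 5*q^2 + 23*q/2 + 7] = 3*q + 10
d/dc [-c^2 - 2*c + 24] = -2*c - 2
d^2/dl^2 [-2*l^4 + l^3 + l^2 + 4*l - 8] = -24*l^2 + 6*l + 2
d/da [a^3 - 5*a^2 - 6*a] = 3*a^2 - 10*a - 6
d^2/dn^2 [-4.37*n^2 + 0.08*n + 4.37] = -8.74000000000000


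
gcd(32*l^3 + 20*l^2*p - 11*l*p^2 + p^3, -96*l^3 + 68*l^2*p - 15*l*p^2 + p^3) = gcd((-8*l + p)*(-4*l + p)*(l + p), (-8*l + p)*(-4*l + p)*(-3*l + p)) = 32*l^2 - 12*l*p + p^2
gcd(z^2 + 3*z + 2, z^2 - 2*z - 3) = z + 1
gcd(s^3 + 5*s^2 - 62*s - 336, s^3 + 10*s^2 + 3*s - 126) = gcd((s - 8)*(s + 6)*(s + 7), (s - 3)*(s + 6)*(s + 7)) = s^2 + 13*s + 42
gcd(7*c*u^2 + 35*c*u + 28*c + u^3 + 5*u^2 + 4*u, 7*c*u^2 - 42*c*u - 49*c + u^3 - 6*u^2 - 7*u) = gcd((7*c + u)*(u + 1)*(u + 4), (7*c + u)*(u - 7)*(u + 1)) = 7*c*u + 7*c + u^2 + u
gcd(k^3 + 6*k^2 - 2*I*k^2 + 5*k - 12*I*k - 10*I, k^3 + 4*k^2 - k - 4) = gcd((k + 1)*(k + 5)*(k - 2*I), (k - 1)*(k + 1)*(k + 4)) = k + 1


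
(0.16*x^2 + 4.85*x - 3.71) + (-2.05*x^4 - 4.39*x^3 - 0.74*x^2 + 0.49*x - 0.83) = -2.05*x^4 - 4.39*x^3 - 0.58*x^2 + 5.34*x - 4.54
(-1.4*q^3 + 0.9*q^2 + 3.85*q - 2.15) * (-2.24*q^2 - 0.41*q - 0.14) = 3.136*q^5 - 1.442*q^4 - 8.797*q^3 + 3.1115*q^2 + 0.3425*q + 0.301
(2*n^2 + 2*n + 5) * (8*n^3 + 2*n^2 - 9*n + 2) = 16*n^5 + 20*n^4 + 26*n^3 - 4*n^2 - 41*n + 10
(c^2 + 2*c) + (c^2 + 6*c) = 2*c^2 + 8*c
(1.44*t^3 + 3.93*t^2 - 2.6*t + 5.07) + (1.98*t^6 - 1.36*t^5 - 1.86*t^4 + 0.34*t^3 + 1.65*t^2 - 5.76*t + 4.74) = 1.98*t^6 - 1.36*t^5 - 1.86*t^4 + 1.78*t^3 + 5.58*t^2 - 8.36*t + 9.81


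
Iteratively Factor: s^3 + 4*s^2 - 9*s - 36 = (s - 3)*(s^2 + 7*s + 12) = (s - 3)*(s + 3)*(s + 4)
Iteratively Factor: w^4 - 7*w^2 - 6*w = (w - 3)*(w^3 + 3*w^2 + 2*w) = (w - 3)*(w + 2)*(w^2 + w) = w*(w - 3)*(w + 2)*(w + 1)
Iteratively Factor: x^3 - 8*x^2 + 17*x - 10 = (x - 2)*(x^2 - 6*x + 5) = (x - 5)*(x - 2)*(x - 1)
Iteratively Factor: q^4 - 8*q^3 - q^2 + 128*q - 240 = (q - 4)*(q^3 - 4*q^2 - 17*q + 60) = (q - 5)*(q - 4)*(q^2 + q - 12) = (q - 5)*(q - 4)*(q + 4)*(q - 3)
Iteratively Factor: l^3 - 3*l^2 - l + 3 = (l - 1)*(l^2 - 2*l - 3) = (l - 1)*(l + 1)*(l - 3)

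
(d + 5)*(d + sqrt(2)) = d^2 + sqrt(2)*d + 5*d + 5*sqrt(2)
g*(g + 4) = g^2 + 4*g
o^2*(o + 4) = o^3 + 4*o^2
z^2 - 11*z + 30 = (z - 6)*(z - 5)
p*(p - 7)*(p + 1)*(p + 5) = p^4 - p^3 - 37*p^2 - 35*p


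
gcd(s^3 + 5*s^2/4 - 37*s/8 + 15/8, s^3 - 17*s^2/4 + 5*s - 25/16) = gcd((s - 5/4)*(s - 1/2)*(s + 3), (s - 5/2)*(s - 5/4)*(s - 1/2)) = s^2 - 7*s/4 + 5/8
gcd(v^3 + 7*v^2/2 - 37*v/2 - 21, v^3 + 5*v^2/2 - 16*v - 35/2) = v^2 - 5*v/2 - 7/2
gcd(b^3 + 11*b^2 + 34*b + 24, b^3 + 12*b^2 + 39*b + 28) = b^2 + 5*b + 4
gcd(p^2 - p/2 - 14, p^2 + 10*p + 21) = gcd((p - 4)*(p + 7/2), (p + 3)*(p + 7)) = 1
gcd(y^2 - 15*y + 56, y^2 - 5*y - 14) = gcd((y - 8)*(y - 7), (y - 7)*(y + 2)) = y - 7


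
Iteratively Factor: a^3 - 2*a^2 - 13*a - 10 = (a - 5)*(a^2 + 3*a + 2) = (a - 5)*(a + 2)*(a + 1)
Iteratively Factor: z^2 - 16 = (z - 4)*(z + 4)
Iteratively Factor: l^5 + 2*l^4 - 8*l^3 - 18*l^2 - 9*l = (l + 3)*(l^4 - l^3 - 5*l^2 - 3*l) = (l + 1)*(l + 3)*(l^3 - 2*l^2 - 3*l) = l*(l + 1)*(l + 3)*(l^2 - 2*l - 3) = l*(l - 3)*(l + 1)*(l + 3)*(l + 1)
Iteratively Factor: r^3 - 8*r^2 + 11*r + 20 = (r - 5)*(r^2 - 3*r - 4) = (r - 5)*(r - 4)*(r + 1)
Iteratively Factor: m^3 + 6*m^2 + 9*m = (m + 3)*(m^2 + 3*m) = (m + 3)^2*(m)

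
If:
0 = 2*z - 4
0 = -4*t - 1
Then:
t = -1/4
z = 2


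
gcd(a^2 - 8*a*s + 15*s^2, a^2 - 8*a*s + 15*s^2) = a^2 - 8*a*s + 15*s^2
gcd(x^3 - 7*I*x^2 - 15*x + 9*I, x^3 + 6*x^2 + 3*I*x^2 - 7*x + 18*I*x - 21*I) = 1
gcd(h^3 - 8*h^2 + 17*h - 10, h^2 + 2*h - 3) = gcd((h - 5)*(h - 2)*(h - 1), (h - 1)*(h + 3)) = h - 1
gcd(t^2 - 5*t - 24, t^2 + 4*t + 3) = t + 3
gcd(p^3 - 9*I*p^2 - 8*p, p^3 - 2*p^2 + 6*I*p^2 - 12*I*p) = p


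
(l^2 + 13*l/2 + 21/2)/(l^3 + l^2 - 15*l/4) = 2*(2*l^2 + 13*l + 21)/(l*(4*l^2 + 4*l - 15))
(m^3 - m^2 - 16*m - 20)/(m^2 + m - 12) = (m^3 - m^2 - 16*m - 20)/(m^2 + m - 12)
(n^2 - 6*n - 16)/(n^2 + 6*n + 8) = (n - 8)/(n + 4)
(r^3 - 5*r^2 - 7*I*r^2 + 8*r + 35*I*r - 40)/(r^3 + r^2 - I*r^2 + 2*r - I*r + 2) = (r^2 - r*(5 + 8*I) + 40*I)/(r^2 + r*(1 - 2*I) - 2*I)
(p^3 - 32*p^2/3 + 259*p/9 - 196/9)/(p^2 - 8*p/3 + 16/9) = (3*p^2 - 28*p + 49)/(3*p - 4)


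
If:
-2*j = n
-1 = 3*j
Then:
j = -1/3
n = 2/3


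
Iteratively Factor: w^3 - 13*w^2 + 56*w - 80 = (w - 4)*(w^2 - 9*w + 20) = (w - 4)^2*(w - 5)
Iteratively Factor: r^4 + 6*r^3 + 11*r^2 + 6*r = (r)*(r^3 + 6*r^2 + 11*r + 6) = r*(r + 2)*(r^2 + 4*r + 3) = r*(r + 1)*(r + 2)*(r + 3)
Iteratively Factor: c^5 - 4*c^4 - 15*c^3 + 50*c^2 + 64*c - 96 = (c - 1)*(c^4 - 3*c^3 - 18*c^2 + 32*c + 96) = (c - 1)*(c + 2)*(c^3 - 5*c^2 - 8*c + 48) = (c - 4)*(c - 1)*(c + 2)*(c^2 - c - 12) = (c - 4)^2*(c - 1)*(c + 2)*(c + 3)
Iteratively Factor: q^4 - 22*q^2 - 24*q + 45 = (q + 3)*(q^3 - 3*q^2 - 13*q + 15) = (q - 1)*(q + 3)*(q^2 - 2*q - 15) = (q - 5)*(q - 1)*(q + 3)*(q + 3)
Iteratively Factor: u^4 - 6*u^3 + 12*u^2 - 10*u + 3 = (u - 1)*(u^3 - 5*u^2 + 7*u - 3) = (u - 1)^2*(u^2 - 4*u + 3) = (u - 3)*(u - 1)^2*(u - 1)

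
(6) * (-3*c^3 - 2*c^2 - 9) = -18*c^3 - 12*c^2 - 54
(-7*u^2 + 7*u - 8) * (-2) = 14*u^2 - 14*u + 16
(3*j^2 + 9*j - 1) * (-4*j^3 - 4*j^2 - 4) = -12*j^5 - 48*j^4 - 32*j^3 - 8*j^2 - 36*j + 4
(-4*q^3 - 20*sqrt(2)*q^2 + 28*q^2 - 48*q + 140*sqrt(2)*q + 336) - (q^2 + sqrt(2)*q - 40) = -4*q^3 - 20*sqrt(2)*q^2 + 27*q^2 - 48*q + 139*sqrt(2)*q + 376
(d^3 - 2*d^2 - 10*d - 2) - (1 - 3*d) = d^3 - 2*d^2 - 7*d - 3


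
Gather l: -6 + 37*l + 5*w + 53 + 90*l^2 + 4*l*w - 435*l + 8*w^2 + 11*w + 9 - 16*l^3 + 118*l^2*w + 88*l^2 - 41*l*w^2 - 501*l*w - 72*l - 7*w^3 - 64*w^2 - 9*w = -16*l^3 + l^2*(118*w + 178) + l*(-41*w^2 - 497*w - 470) - 7*w^3 - 56*w^2 + 7*w + 56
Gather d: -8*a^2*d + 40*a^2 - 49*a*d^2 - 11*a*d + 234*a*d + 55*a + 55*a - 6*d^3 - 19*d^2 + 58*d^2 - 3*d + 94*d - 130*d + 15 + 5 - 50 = 40*a^2 + 110*a - 6*d^3 + d^2*(39 - 49*a) + d*(-8*a^2 + 223*a - 39) - 30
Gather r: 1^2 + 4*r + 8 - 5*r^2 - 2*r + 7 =-5*r^2 + 2*r + 16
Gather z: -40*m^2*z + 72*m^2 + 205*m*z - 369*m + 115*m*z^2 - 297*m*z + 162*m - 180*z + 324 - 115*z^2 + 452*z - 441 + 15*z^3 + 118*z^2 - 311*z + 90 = 72*m^2 - 207*m + 15*z^3 + z^2*(115*m + 3) + z*(-40*m^2 - 92*m - 39) - 27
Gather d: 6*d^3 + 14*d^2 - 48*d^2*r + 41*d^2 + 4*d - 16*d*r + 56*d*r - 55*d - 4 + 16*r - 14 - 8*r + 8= 6*d^3 + d^2*(55 - 48*r) + d*(40*r - 51) + 8*r - 10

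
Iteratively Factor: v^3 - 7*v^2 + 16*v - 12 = (v - 2)*(v^2 - 5*v + 6) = (v - 3)*(v - 2)*(v - 2)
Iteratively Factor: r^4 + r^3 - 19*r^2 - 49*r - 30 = (r + 2)*(r^3 - r^2 - 17*r - 15) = (r + 2)*(r + 3)*(r^2 - 4*r - 5) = (r + 1)*(r + 2)*(r + 3)*(r - 5)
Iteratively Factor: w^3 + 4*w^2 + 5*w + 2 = (w + 1)*(w^2 + 3*w + 2) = (w + 1)*(w + 2)*(w + 1)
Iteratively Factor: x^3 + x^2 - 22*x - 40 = (x + 4)*(x^2 - 3*x - 10) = (x + 2)*(x + 4)*(x - 5)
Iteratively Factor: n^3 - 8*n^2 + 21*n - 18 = (n - 3)*(n^2 - 5*n + 6) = (n - 3)*(n - 2)*(n - 3)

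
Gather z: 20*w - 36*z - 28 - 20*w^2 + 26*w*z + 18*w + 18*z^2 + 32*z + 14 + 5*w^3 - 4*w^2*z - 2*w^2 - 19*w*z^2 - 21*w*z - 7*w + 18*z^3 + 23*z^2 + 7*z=5*w^3 - 22*w^2 + 31*w + 18*z^3 + z^2*(41 - 19*w) + z*(-4*w^2 + 5*w + 3) - 14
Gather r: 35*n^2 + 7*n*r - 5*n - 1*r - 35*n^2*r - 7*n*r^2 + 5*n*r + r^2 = 35*n^2 - 5*n + r^2*(1 - 7*n) + r*(-35*n^2 + 12*n - 1)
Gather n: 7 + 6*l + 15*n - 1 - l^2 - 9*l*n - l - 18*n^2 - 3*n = -l^2 + 5*l - 18*n^2 + n*(12 - 9*l) + 6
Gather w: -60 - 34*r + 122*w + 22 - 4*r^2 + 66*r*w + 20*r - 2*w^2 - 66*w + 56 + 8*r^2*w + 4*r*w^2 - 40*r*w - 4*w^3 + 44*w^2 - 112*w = -4*r^2 - 14*r - 4*w^3 + w^2*(4*r + 42) + w*(8*r^2 + 26*r - 56) + 18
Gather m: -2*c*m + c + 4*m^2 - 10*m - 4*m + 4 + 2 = c + 4*m^2 + m*(-2*c - 14) + 6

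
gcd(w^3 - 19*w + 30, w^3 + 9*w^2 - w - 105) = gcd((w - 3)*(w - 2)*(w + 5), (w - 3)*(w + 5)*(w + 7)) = w^2 + 2*w - 15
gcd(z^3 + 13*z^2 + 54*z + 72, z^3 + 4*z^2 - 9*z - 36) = z^2 + 7*z + 12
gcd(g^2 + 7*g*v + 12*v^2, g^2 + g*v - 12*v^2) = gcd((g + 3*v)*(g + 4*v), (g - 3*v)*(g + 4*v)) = g + 4*v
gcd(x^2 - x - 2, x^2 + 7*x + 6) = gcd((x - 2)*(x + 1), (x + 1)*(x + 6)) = x + 1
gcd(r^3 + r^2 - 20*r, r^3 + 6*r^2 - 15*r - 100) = r^2 + r - 20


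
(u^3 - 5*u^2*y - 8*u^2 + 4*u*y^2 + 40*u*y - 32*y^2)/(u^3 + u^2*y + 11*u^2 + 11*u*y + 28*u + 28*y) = (u^3 - 5*u^2*y - 8*u^2 + 4*u*y^2 + 40*u*y - 32*y^2)/(u^3 + u^2*y + 11*u^2 + 11*u*y + 28*u + 28*y)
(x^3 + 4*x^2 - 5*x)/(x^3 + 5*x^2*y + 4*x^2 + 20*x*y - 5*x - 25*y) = x/(x + 5*y)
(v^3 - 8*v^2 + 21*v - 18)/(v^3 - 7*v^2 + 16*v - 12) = (v - 3)/(v - 2)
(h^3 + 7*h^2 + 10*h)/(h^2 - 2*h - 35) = h*(h + 2)/(h - 7)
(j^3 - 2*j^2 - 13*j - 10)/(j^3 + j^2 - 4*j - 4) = (j - 5)/(j - 2)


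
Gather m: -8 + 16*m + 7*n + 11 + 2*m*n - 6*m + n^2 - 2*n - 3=m*(2*n + 10) + n^2 + 5*n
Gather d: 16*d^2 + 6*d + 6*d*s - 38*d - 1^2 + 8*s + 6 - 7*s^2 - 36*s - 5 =16*d^2 + d*(6*s - 32) - 7*s^2 - 28*s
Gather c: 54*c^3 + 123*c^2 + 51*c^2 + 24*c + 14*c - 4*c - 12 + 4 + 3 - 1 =54*c^3 + 174*c^2 + 34*c - 6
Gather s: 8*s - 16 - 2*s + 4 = 6*s - 12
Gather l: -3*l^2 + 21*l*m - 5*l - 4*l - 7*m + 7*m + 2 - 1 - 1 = -3*l^2 + l*(21*m - 9)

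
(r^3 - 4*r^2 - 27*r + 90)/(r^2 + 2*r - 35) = (r^3 - 4*r^2 - 27*r + 90)/(r^2 + 2*r - 35)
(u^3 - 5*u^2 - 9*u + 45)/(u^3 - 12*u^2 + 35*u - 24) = (u^2 - 2*u - 15)/(u^2 - 9*u + 8)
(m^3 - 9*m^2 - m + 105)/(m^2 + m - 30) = (m^2 - 4*m - 21)/(m + 6)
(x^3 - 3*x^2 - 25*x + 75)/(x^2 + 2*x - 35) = (x^2 + 2*x - 15)/(x + 7)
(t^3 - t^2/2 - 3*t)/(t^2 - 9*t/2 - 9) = t*(t - 2)/(t - 6)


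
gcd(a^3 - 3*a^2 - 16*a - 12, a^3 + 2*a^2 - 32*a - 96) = a - 6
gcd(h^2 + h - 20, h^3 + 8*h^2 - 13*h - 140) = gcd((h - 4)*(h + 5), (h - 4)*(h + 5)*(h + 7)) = h^2 + h - 20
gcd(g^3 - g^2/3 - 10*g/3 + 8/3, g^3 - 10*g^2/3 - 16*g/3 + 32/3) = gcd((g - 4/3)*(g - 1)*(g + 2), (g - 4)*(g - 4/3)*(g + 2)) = g^2 + 2*g/3 - 8/3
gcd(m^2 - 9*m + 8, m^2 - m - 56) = m - 8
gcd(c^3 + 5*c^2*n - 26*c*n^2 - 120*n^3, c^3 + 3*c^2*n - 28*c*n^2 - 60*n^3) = c^2 + c*n - 30*n^2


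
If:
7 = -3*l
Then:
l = -7/3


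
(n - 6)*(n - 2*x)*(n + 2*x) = n^3 - 6*n^2 - 4*n*x^2 + 24*x^2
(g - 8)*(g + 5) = g^2 - 3*g - 40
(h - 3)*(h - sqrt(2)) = h^2 - 3*h - sqrt(2)*h + 3*sqrt(2)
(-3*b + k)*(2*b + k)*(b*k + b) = -6*b^3*k - 6*b^3 - b^2*k^2 - b^2*k + b*k^3 + b*k^2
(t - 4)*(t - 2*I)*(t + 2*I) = t^3 - 4*t^2 + 4*t - 16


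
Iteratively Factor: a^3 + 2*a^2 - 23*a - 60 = (a + 3)*(a^2 - a - 20) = (a + 3)*(a + 4)*(a - 5)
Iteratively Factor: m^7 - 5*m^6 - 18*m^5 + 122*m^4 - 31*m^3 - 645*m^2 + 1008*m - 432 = (m - 4)*(m^6 - m^5 - 22*m^4 + 34*m^3 + 105*m^2 - 225*m + 108) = (m - 4)*(m - 3)*(m^5 + 2*m^4 - 16*m^3 - 14*m^2 + 63*m - 36) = (m - 4)*(m - 3)*(m + 4)*(m^4 - 2*m^3 - 8*m^2 + 18*m - 9) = (m - 4)*(m - 3)*(m - 1)*(m + 4)*(m^3 - m^2 - 9*m + 9) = (m - 4)*(m - 3)*(m - 1)*(m + 3)*(m + 4)*(m^2 - 4*m + 3) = (m - 4)*(m - 3)^2*(m - 1)*(m + 3)*(m + 4)*(m - 1)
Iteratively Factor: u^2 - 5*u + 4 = (u - 1)*(u - 4)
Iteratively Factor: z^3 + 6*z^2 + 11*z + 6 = (z + 2)*(z^2 + 4*z + 3) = (z + 2)*(z + 3)*(z + 1)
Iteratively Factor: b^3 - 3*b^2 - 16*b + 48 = (b + 4)*(b^2 - 7*b + 12) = (b - 3)*(b + 4)*(b - 4)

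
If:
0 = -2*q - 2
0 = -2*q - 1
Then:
No Solution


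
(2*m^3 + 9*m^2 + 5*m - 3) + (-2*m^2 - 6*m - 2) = 2*m^3 + 7*m^2 - m - 5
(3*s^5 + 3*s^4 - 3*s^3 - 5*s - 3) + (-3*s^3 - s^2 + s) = 3*s^5 + 3*s^4 - 6*s^3 - s^2 - 4*s - 3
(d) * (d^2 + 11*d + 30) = d^3 + 11*d^2 + 30*d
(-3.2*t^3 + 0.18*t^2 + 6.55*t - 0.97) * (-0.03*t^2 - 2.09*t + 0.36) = 0.096*t^5 + 6.6826*t^4 - 1.7247*t^3 - 13.5956*t^2 + 4.3853*t - 0.3492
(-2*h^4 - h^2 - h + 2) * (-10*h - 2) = 20*h^5 + 4*h^4 + 10*h^3 + 12*h^2 - 18*h - 4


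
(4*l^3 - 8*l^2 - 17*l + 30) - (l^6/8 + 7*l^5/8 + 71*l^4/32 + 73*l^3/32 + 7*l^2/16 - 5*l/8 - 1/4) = -l^6/8 - 7*l^5/8 - 71*l^4/32 + 55*l^3/32 - 135*l^2/16 - 131*l/8 + 121/4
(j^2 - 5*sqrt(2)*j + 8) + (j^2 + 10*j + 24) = 2*j^2 - 5*sqrt(2)*j + 10*j + 32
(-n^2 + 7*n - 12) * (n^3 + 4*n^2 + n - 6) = -n^5 + 3*n^4 + 15*n^3 - 35*n^2 - 54*n + 72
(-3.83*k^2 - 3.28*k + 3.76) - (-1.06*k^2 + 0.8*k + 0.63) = -2.77*k^2 - 4.08*k + 3.13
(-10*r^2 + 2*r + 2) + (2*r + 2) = -10*r^2 + 4*r + 4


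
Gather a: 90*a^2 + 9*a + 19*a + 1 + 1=90*a^2 + 28*a + 2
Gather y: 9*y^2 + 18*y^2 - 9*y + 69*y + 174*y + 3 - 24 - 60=27*y^2 + 234*y - 81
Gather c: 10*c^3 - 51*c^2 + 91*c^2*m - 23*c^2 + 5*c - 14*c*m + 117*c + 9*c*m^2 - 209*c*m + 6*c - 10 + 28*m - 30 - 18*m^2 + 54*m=10*c^3 + c^2*(91*m - 74) + c*(9*m^2 - 223*m + 128) - 18*m^2 + 82*m - 40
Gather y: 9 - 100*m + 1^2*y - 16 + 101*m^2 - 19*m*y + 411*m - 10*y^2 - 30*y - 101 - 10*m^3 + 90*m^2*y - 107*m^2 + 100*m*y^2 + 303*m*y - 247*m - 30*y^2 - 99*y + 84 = -10*m^3 - 6*m^2 + 64*m + y^2*(100*m - 40) + y*(90*m^2 + 284*m - 128) - 24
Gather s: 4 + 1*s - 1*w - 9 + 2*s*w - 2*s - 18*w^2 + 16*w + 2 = s*(2*w - 1) - 18*w^2 + 15*w - 3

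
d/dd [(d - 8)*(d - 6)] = 2*d - 14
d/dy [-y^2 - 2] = -2*y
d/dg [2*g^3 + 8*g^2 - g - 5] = 6*g^2 + 16*g - 1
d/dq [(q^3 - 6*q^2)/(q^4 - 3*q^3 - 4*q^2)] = (-q^2 + 12*q - 22)/(q^4 - 6*q^3 + q^2 + 24*q + 16)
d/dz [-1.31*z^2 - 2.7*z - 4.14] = -2.62*z - 2.7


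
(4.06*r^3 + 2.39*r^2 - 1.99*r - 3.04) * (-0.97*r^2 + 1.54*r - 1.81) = -3.9382*r^5 + 3.9341*r^4 - 1.7377*r^3 - 4.4417*r^2 - 1.0797*r + 5.5024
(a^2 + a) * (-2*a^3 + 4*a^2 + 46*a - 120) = -2*a^5 + 2*a^4 + 50*a^3 - 74*a^2 - 120*a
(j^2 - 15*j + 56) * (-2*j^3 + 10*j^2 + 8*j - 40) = -2*j^5 + 40*j^4 - 254*j^3 + 400*j^2 + 1048*j - 2240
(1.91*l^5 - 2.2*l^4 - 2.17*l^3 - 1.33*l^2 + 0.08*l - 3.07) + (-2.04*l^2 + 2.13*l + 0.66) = 1.91*l^5 - 2.2*l^4 - 2.17*l^3 - 3.37*l^2 + 2.21*l - 2.41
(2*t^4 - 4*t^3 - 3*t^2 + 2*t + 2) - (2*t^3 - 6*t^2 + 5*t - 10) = 2*t^4 - 6*t^3 + 3*t^2 - 3*t + 12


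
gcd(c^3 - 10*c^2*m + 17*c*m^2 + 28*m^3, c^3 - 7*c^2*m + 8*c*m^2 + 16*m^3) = c^2 - 3*c*m - 4*m^2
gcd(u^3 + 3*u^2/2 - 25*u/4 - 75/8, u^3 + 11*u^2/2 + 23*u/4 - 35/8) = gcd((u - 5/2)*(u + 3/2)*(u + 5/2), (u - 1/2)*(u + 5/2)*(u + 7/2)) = u + 5/2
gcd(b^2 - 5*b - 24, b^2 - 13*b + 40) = b - 8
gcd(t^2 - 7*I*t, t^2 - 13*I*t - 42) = t - 7*I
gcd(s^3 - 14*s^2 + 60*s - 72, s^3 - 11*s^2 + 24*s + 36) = s^2 - 12*s + 36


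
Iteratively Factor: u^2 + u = (u)*(u + 1)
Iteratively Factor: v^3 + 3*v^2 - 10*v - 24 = (v - 3)*(v^2 + 6*v + 8) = (v - 3)*(v + 4)*(v + 2)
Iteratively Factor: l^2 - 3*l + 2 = (l - 1)*(l - 2)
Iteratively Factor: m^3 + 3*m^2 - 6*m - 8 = (m + 1)*(m^2 + 2*m - 8) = (m + 1)*(m + 4)*(m - 2)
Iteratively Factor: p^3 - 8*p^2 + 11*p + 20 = (p - 5)*(p^2 - 3*p - 4) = (p - 5)*(p - 4)*(p + 1)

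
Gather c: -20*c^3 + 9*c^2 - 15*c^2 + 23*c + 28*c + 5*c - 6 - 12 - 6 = -20*c^3 - 6*c^2 + 56*c - 24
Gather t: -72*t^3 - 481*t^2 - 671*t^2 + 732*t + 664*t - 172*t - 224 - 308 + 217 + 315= -72*t^3 - 1152*t^2 + 1224*t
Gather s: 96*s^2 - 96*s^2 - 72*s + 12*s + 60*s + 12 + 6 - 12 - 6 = 0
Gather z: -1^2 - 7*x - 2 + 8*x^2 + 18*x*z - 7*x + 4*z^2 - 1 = 8*x^2 + 18*x*z - 14*x + 4*z^2 - 4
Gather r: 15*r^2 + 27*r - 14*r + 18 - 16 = 15*r^2 + 13*r + 2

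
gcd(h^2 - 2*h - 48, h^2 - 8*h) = h - 8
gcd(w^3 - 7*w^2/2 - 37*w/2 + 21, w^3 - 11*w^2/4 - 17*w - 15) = w - 6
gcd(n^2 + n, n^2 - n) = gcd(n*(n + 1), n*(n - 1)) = n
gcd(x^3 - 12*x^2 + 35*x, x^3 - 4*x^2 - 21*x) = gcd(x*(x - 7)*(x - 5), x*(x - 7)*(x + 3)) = x^2 - 7*x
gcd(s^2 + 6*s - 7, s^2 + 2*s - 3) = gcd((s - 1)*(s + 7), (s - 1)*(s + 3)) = s - 1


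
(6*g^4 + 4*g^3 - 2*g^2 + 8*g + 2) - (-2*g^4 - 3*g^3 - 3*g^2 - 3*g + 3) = 8*g^4 + 7*g^3 + g^2 + 11*g - 1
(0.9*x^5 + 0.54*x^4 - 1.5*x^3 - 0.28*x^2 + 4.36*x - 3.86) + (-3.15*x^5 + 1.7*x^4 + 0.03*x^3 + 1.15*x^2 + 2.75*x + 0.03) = -2.25*x^5 + 2.24*x^4 - 1.47*x^3 + 0.87*x^2 + 7.11*x - 3.83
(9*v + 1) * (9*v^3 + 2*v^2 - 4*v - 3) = 81*v^4 + 27*v^3 - 34*v^2 - 31*v - 3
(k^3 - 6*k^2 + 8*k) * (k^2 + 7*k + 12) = k^5 + k^4 - 22*k^3 - 16*k^2 + 96*k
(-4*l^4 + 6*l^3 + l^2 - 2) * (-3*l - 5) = 12*l^5 + 2*l^4 - 33*l^3 - 5*l^2 + 6*l + 10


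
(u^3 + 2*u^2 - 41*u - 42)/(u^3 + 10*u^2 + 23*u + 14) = (u - 6)/(u + 2)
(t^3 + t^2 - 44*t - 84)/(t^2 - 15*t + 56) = (t^2 + 8*t + 12)/(t - 8)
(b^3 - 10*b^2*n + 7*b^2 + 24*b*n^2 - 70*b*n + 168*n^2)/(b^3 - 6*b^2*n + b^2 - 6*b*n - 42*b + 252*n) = (b - 4*n)/(b - 6)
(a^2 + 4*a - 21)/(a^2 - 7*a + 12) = (a + 7)/(a - 4)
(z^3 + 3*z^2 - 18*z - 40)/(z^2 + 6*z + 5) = (z^2 - 2*z - 8)/(z + 1)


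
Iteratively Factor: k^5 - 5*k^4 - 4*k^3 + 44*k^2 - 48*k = (k - 4)*(k^4 - k^3 - 8*k^2 + 12*k) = (k - 4)*(k + 3)*(k^3 - 4*k^2 + 4*k) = (k - 4)*(k - 2)*(k + 3)*(k^2 - 2*k) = (k - 4)*(k - 2)^2*(k + 3)*(k)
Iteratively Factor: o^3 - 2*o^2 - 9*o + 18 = (o - 2)*(o^2 - 9) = (o - 3)*(o - 2)*(o + 3)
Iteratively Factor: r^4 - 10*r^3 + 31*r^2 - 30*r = (r)*(r^3 - 10*r^2 + 31*r - 30) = r*(r - 2)*(r^2 - 8*r + 15) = r*(r - 5)*(r - 2)*(r - 3)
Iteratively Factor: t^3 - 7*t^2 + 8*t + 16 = (t + 1)*(t^2 - 8*t + 16) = (t - 4)*(t + 1)*(t - 4)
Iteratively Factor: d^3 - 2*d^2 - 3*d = (d)*(d^2 - 2*d - 3) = d*(d + 1)*(d - 3)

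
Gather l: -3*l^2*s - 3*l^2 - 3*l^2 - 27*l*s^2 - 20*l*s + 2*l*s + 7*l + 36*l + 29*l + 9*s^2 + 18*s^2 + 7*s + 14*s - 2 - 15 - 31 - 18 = l^2*(-3*s - 6) + l*(-27*s^2 - 18*s + 72) + 27*s^2 + 21*s - 66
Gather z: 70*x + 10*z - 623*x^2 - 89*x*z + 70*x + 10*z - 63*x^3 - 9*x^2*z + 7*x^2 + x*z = -63*x^3 - 616*x^2 + 140*x + z*(-9*x^2 - 88*x + 20)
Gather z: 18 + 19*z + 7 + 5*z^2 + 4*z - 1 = 5*z^2 + 23*z + 24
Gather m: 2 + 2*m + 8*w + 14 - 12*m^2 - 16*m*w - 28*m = -12*m^2 + m*(-16*w - 26) + 8*w + 16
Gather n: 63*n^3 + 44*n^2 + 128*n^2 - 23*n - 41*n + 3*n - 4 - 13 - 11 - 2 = 63*n^3 + 172*n^2 - 61*n - 30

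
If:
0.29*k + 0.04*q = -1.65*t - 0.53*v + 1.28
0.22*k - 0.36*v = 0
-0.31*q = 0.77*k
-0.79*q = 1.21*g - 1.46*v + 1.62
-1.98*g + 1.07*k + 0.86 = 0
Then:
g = 0.96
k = 0.97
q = -2.42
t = 0.47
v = 0.60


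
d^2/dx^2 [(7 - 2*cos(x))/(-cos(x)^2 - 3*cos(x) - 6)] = 2*(-18*(1 - cos(2*x))^2*cos(x) + 34*(1 - cos(2*x))^2 - 1163*cos(x) - 86*cos(2*x) + 123*cos(3*x) + 4*cos(5*x) - 678)/(6*cos(x) + cos(2*x) + 13)^3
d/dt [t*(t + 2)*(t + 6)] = 3*t^2 + 16*t + 12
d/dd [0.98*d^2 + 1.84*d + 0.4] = 1.96*d + 1.84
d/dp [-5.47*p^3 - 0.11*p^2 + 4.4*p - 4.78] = -16.41*p^2 - 0.22*p + 4.4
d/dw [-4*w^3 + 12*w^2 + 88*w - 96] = -12*w^2 + 24*w + 88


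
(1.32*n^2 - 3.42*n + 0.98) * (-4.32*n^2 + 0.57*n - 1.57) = -5.7024*n^4 + 15.5268*n^3 - 8.2554*n^2 + 5.928*n - 1.5386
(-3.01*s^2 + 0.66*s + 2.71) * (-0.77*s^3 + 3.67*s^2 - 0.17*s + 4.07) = 2.3177*s^5 - 11.5549*s^4 + 0.8472*s^3 - 2.4172*s^2 + 2.2255*s + 11.0297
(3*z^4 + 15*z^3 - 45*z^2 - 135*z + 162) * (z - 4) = 3*z^5 + 3*z^4 - 105*z^3 + 45*z^2 + 702*z - 648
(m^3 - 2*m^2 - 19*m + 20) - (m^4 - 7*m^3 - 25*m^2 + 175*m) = -m^4 + 8*m^3 + 23*m^2 - 194*m + 20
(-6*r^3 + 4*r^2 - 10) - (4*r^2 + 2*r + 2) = -6*r^3 - 2*r - 12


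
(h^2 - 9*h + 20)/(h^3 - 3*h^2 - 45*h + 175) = (h - 4)/(h^2 + 2*h - 35)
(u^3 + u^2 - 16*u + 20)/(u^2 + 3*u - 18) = (u^3 + u^2 - 16*u + 20)/(u^2 + 3*u - 18)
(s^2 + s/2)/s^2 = (s + 1/2)/s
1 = 1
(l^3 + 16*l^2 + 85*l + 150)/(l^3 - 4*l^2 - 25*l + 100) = (l^2 + 11*l + 30)/(l^2 - 9*l + 20)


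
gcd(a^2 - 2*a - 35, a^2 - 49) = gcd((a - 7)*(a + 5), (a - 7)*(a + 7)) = a - 7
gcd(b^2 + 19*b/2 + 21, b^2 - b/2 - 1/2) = 1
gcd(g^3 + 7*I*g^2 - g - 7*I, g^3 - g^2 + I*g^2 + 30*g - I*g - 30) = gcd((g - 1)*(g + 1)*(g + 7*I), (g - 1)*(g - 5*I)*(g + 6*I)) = g - 1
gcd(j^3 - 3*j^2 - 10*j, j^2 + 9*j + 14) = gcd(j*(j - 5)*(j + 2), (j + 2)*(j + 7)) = j + 2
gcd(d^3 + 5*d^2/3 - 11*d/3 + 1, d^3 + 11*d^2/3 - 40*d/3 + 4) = d - 1/3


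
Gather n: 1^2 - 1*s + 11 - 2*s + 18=30 - 3*s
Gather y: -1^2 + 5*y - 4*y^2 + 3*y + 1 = -4*y^2 + 8*y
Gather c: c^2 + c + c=c^2 + 2*c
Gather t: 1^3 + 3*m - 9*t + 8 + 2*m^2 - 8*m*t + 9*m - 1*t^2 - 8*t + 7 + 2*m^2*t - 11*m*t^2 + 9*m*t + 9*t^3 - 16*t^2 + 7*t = 2*m^2 + 12*m + 9*t^3 + t^2*(-11*m - 17) + t*(2*m^2 + m - 10) + 16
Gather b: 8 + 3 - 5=6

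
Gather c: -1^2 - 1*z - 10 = -z - 11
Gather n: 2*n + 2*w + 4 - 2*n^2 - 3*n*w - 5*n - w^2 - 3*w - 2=-2*n^2 + n*(-3*w - 3) - w^2 - w + 2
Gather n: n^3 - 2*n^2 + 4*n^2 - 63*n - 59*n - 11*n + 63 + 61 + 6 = n^3 + 2*n^2 - 133*n + 130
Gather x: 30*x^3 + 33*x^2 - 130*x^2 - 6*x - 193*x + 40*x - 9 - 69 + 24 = 30*x^3 - 97*x^2 - 159*x - 54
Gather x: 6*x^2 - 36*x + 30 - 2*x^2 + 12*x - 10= 4*x^2 - 24*x + 20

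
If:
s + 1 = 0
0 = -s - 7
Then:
No Solution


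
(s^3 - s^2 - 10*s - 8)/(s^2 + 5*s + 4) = (s^2 - 2*s - 8)/(s + 4)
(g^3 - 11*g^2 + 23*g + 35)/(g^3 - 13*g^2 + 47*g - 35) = (g + 1)/(g - 1)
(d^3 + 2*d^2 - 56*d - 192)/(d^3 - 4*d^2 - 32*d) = (d + 6)/d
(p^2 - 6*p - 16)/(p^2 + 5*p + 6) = (p - 8)/(p + 3)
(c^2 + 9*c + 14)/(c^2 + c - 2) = (c + 7)/(c - 1)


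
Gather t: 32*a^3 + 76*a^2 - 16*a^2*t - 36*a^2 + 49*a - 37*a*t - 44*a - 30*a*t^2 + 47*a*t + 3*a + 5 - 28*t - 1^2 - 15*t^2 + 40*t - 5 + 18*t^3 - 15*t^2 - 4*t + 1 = 32*a^3 + 40*a^2 + 8*a + 18*t^3 + t^2*(-30*a - 30) + t*(-16*a^2 + 10*a + 8)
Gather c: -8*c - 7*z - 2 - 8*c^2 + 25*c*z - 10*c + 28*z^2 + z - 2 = -8*c^2 + c*(25*z - 18) + 28*z^2 - 6*z - 4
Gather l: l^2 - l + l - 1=l^2 - 1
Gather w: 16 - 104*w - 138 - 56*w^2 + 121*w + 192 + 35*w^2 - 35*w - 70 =-21*w^2 - 18*w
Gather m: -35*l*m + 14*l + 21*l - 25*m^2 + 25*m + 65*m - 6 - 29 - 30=35*l - 25*m^2 + m*(90 - 35*l) - 65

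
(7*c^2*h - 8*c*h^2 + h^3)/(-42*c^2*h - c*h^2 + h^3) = (-c + h)/(6*c + h)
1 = 1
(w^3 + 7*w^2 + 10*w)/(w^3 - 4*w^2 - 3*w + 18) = w*(w + 5)/(w^2 - 6*w + 9)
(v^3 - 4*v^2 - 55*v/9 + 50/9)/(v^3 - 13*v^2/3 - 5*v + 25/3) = (v - 2/3)/(v - 1)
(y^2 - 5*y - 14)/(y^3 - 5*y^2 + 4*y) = (y^2 - 5*y - 14)/(y*(y^2 - 5*y + 4))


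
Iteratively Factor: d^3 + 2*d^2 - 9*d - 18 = (d - 3)*(d^2 + 5*d + 6) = (d - 3)*(d + 2)*(d + 3)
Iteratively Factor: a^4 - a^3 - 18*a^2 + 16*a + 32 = (a + 4)*(a^3 - 5*a^2 + 2*a + 8) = (a - 4)*(a + 4)*(a^2 - a - 2) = (a - 4)*(a + 1)*(a + 4)*(a - 2)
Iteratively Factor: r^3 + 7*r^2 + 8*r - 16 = (r - 1)*(r^2 + 8*r + 16) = (r - 1)*(r + 4)*(r + 4)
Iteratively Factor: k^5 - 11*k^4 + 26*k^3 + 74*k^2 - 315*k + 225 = (k - 5)*(k^4 - 6*k^3 - 4*k^2 + 54*k - 45) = (k - 5)*(k - 1)*(k^3 - 5*k^2 - 9*k + 45) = (k - 5)*(k - 3)*(k - 1)*(k^2 - 2*k - 15) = (k - 5)^2*(k - 3)*(k - 1)*(k + 3)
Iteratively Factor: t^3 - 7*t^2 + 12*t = (t)*(t^2 - 7*t + 12) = t*(t - 4)*(t - 3)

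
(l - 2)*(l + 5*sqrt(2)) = l^2 - 2*l + 5*sqrt(2)*l - 10*sqrt(2)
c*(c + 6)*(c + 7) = c^3 + 13*c^2 + 42*c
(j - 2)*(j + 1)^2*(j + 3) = j^4 + 3*j^3 - 3*j^2 - 11*j - 6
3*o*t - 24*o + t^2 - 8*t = (3*o + t)*(t - 8)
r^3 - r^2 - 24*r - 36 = (r - 6)*(r + 2)*(r + 3)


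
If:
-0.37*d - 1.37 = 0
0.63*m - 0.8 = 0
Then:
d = -3.70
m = 1.27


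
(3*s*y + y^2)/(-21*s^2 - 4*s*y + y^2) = y/(-7*s + y)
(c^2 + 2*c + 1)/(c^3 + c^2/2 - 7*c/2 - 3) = 2*(c + 1)/(2*c^2 - c - 6)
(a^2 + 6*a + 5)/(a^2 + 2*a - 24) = (a^2 + 6*a + 5)/(a^2 + 2*a - 24)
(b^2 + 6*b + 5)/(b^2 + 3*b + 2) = (b + 5)/(b + 2)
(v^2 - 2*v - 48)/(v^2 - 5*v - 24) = (v + 6)/(v + 3)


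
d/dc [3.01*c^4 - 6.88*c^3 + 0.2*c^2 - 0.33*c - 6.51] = 12.04*c^3 - 20.64*c^2 + 0.4*c - 0.33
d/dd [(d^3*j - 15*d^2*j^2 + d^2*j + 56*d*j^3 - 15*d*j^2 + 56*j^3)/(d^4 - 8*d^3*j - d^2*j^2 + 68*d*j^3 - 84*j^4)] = j*(-d^3 + 14*d^2*j - 2*d^2 + 12*d*j^2 + 21*d*j + 48*j^3 + 26*j^2)/(d^5 - 15*d^3*j^2 + 10*d^2*j^3 + 60*d*j^4 - 72*j^5)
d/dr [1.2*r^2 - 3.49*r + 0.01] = 2.4*r - 3.49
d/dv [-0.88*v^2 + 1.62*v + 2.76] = 1.62 - 1.76*v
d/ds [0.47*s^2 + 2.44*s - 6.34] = 0.94*s + 2.44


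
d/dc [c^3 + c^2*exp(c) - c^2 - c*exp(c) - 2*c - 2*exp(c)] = c^2*exp(c) + 3*c^2 + c*exp(c) - 2*c - 3*exp(c) - 2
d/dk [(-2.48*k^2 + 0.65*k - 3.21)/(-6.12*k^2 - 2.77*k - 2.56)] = (10.8476*k^2 - 26.5928*k - 10.5557)/(37.4544*k^4 + 33.9048*k^3 + 39.0073*k^2 + 14.1824*k + 6.5536)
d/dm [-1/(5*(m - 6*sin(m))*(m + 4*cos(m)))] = ((1 - 4*sin(m))*(m - 6*sin(m)) + (1 - 6*cos(m))*(m + 4*cos(m)))/(5*(m - 6*sin(m))^2*(m + 4*cos(m))^2)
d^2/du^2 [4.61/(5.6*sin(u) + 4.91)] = (-144.5696*sin(u)^2 + 126.75656*sin(u) + 289.1392)/(5.6*sin(u) + 4.91)^3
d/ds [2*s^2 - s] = 4*s - 1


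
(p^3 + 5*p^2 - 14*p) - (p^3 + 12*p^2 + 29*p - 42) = -7*p^2 - 43*p + 42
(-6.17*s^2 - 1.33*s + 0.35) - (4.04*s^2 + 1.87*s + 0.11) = -10.21*s^2 - 3.2*s + 0.24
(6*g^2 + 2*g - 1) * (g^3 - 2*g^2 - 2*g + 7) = 6*g^5 - 10*g^4 - 17*g^3 + 40*g^2 + 16*g - 7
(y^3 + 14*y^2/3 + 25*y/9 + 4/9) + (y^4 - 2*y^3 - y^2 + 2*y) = y^4 - y^3 + 11*y^2/3 + 43*y/9 + 4/9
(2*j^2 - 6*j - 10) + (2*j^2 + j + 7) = 4*j^2 - 5*j - 3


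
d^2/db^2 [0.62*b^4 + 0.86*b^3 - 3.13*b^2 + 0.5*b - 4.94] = 7.44*b^2 + 5.16*b - 6.26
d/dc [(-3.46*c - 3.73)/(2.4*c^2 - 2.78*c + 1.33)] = (8.304*c^2 + 17.904*c - 14.9712)/(5.76*c^4 - 13.344*c^3 + 14.1124*c^2 - 7.3948*c + 1.7689)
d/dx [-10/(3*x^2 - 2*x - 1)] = 20*(3*x - 1)/(-3*x^2 + 2*x + 1)^2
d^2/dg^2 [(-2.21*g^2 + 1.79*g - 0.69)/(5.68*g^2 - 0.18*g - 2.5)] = (110.980384*g^3 - 321.858336*g^2 + 156.740736*g - 48.876712)/(183.250432*g^6 - 17.421696*g^5 - 241.415904*g^4 + 15.330168*g^3 + 106.257*g^2 - 3.375*g - 15.625)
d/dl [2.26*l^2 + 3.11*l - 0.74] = 4.52*l + 3.11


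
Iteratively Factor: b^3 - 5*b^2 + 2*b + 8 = (b - 2)*(b^2 - 3*b - 4) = (b - 4)*(b - 2)*(b + 1)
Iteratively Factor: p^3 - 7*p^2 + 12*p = (p)*(p^2 - 7*p + 12) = p*(p - 4)*(p - 3)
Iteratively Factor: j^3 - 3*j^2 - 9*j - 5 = (j + 1)*(j^2 - 4*j - 5) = (j - 5)*(j + 1)*(j + 1)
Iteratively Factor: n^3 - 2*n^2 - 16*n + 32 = (n - 4)*(n^2 + 2*n - 8) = (n - 4)*(n + 4)*(n - 2)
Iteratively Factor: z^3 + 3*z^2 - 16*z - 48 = (z - 4)*(z^2 + 7*z + 12) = (z - 4)*(z + 3)*(z + 4)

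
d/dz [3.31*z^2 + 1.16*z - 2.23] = 6.62*z + 1.16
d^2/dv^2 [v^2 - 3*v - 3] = 2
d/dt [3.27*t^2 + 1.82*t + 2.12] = 6.54*t + 1.82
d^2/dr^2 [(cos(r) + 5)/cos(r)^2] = (5*cos(r) - 40*cos(2*r) - cos(3*r) + 80)/(4*cos(r)^4)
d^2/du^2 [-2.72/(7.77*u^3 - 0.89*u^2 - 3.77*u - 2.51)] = ((126.8064*u - 4.8416)*(-7.77*u^3 + 0.89*u^2 + 3.77*u + 2.51) + 2.72*(-46.62*u^2 + 3.56*u + 7.54)*(-23.31*u^2 + 1.78*u + 3.77))/(-7.77*u^3 + 0.89*u^2 + 3.77*u + 2.51)^3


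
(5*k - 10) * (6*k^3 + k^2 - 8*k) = 30*k^4 - 55*k^3 - 50*k^2 + 80*k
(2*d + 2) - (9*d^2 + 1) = -9*d^2 + 2*d + 1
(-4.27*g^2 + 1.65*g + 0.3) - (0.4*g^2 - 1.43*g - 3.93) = -4.67*g^2 + 3.08*g + 4.23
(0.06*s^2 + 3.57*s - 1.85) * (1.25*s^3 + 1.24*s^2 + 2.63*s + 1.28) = 0.075*s^5 + 4.5369*s^4 + 2.2721*s^3 + 7.1719*s^2 - 0.2959*s - 2.368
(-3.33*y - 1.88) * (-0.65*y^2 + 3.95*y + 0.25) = 2.1645*y^3 - 11.9315*y^2 - 8.2585*y - 0.47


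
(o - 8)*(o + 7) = o^2 - o - 56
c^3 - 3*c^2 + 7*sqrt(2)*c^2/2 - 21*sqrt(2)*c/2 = c*(c - 3)*(c + 7*sqrt(2)/2)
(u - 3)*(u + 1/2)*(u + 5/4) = u^3 - 5*u^2/4 - 37*u/8 - 15/8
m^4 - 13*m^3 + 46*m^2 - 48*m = m*(m - 8)*(m - 3)*(m - 2)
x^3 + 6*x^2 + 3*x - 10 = (x - 1)*(x + 2)*(x + 5)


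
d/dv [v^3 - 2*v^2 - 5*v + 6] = 3*v^2 - 4*v - 5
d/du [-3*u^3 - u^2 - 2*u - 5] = -9*u^2 - 2*u - 2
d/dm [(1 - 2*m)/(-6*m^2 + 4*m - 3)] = 2*(-6*m^2 + 6*m + 1)/(36*m^4 - 48*m^3 + 52*m^2 - 24*m + 9)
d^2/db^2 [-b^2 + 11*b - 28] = -2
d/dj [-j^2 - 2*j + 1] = -2*j - 2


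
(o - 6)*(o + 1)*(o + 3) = o^3 - 2*o^2 - 21*o - 18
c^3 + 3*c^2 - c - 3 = (c - 1)*(c + 1)*(c + 3)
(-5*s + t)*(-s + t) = 5*s^2 - 6*s*t + t^2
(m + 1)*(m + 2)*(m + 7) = m^3 + 10*m^2 + 23*m + 14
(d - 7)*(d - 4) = d^2 - 11*d + 28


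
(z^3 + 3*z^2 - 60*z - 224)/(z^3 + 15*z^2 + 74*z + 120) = (z^2 - z - 56)/(z^2 + 11*z + 30)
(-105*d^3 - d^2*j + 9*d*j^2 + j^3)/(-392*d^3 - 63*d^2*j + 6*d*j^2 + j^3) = (15*d^2 - 2*d*j - j^2)/(56*d^2 + d*j - j^2)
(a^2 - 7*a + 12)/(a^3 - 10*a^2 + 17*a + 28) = (a - 3)/(a^2 - 6*a - 7)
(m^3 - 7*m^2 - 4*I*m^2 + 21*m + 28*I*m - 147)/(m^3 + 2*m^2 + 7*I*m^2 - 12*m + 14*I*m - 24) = (m^2 + m*(-7 - 7*I) + 49*I)/(m^2 + m*(2 + 4*I) + 8*I)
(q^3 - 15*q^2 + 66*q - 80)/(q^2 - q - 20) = (q^2 - 10*q + 16)/(q + 4)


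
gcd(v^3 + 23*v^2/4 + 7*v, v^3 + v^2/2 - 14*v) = v^2 + 4*v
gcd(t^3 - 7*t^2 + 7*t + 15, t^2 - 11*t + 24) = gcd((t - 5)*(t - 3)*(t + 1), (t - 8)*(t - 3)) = t - 3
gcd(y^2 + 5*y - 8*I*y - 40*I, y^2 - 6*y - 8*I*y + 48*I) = y - 8*I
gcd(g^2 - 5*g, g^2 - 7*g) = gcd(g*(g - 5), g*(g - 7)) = g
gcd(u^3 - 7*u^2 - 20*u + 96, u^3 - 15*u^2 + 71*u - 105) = u - 3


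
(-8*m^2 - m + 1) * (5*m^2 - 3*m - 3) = -40*m^4 + 19*m^3 + 32*m^2 - 3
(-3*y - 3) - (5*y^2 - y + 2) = -5*y^2 - 2*y - 5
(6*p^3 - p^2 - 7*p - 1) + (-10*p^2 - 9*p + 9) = 6*p^3 - 11*p^2 - 16*p + 8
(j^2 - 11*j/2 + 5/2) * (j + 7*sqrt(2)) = j^3 - 11*j^2/2 + 7*sqrt(2)*j^2 - 77*sqrt(2)*j/2 + 5*j/2 + 35*sqrt(2)/2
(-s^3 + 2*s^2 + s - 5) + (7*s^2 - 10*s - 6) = -s^3 + 9*s^2 - 9*s - 11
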